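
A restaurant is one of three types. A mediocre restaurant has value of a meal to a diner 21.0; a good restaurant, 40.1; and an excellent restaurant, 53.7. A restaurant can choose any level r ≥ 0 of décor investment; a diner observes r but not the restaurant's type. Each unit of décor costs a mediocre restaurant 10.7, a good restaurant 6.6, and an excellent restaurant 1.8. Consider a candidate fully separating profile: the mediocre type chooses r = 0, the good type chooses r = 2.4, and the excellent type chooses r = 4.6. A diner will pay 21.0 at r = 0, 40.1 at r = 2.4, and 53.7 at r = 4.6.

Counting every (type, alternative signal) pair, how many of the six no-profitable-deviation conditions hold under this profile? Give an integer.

6

Excellent (own payoff 53.7 − 1.8×4.6 = 45.42): to r=0 gives 21.0 → no gain ✓; to r=2.4 gives 40.1 − 1.8×2.4 = 35.78 → no gain ✓.
Mediocre (own payoff 21.0): to r=2.4 gives 40.1 − 10.7×2.4 = 14.42 → no gain ✓; to r=4.6 gives 53.7 − 10.7×4.6 = 4.48 → no gain ✓.
Good (own payoff 40.1 − 6.6×2.4 = 24.26): to r=0 gives 21.0 → no gain ✓; to r=4.6 gives 53.7 − 6.6×4.6 = 23.34 → no gain ✓.
6 of the 6 constraints hold; this profile is a separating equilibrium.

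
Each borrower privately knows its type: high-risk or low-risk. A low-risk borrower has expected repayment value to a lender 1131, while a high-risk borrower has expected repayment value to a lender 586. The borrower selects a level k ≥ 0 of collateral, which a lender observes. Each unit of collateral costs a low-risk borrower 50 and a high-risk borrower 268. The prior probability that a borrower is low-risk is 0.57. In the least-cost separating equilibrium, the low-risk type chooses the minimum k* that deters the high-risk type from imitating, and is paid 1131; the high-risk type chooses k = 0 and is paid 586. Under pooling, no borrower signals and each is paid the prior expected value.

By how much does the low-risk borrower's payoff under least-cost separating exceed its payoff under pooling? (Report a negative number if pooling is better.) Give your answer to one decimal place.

Least-cost separating signal: k* solves 586 = 1131 − 268·k*, so k* = (1131 − 586)/268 ≈ 2.0336.
Low-risk type's separating payoff: 1131 − 50 × k* = 1131 − 50 × (1131 − 586)/268 = 1131 − 27250/268 ≈ 1029.321.
Pooling payoff: 0.57 × 1131 + 0.43 × 586 = 896.65.
Difference: 1029.321 − 896.65 = 132.671, i.e. 132.7 to one decimal place.
The low-risk type prefers to separate.

132.7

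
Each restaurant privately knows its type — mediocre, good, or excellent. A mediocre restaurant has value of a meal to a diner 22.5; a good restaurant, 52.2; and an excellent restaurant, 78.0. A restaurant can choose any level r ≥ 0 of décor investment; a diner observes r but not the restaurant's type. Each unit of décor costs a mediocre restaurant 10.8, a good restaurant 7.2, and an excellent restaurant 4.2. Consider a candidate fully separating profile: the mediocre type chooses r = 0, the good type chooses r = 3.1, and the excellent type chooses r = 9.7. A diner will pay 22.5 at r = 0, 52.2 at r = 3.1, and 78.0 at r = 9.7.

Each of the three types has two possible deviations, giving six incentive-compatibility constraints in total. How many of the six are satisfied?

Excellent (own payoff 78.0 − 4.2×9.7 = 37.26): to r=0 gives 22.5 → no gain ✓; to r=3.1 gives 52.2 − 4.2×3.1 = 39.18 → profitable ✗.
Good (own payoff 52.2 − 7.2×3.1 = 29.88): to r=0 gives 22.5 → no gain ✓; to r=9.7 gives 78.0 − 7.2×9.7 = 8.16 → no gain ✓.
Mediocre (own payoff 22.5): to r=3.1 gives 52.2 − 10.8×3.1 = 18.72 → no gain ✓; to r=9.7 gives 78.0 − 10.8×9.7 = -26.76 → no gain ✓.
5 of the 6 constraints hold; not an equilibrium.

5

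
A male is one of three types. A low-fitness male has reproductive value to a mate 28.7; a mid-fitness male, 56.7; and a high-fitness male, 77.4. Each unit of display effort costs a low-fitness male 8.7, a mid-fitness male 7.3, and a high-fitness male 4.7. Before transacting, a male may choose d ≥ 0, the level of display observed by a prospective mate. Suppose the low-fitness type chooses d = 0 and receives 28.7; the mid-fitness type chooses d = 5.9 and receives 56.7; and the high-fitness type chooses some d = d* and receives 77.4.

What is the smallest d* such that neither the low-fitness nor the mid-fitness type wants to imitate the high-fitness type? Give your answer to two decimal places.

Low-fitness type (on-path payoff 28.7) won't mimic when 28.7 ≥ 77.4 − 8.7·d*, i.e. d* ≥ 5.60.
Mid-fitness type (on-path payoff 56.7 − 7.3×5.9 = 13.63) won't mimic when 13.63 ≥ 77.4 − 7.3·d*, i.e. d* ≥ 8.74.
Both must hold, so d* = max(5.60, 8.74) = 8.74. The mid-fitness type's constraint binds.

8.74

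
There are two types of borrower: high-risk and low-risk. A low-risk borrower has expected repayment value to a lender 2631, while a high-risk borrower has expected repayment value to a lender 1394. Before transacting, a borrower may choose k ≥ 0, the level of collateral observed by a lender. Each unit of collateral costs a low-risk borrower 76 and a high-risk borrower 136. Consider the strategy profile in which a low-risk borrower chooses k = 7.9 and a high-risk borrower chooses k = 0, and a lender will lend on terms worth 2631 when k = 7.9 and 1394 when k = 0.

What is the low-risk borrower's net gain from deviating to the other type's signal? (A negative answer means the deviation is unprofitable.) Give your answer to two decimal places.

-636.60

Playing k = 7.9 the low-risk borrower receives 2631 − 76 × 7.9 = 2030.6.
Deviating to k = 0 yields 1394 instead.
Gain from deviating: 1394 − 2030.6 = -636.60.
The gain is negative, so the low-risk type's incentive-compatibility constraint is satisfied.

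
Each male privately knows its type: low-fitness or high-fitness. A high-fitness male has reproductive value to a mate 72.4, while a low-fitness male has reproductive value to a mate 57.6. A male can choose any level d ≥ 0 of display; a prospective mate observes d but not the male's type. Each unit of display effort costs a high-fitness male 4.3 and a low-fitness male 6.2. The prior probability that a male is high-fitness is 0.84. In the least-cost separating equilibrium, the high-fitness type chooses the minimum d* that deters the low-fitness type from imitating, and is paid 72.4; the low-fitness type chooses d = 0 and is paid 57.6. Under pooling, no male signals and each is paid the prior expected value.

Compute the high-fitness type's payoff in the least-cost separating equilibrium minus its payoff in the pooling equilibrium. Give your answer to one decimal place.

-7.9

Least-cost separating signal: d* solves 57.6 = 72.4 − 6.2·d*, so d* = (72.4 − 57.6)/6.2 ≈ 2.3871.
High-fitness type's separating payoff: 72.4 − 4.3 × d* = 72.4 − 4.3 × (72.4 − 57.6)/6.2 = 72.4 − 63.64/6.2 ≈ 62.135.
Pooling payoff: 0.84 × 72.4 + 0.16 × 57.6 = 70.032.
Difference: 62.135 − 70.032 = -7.897, i.e. -7.9 to one decimal place.
The high-fitness type would prefer the pooling outcome.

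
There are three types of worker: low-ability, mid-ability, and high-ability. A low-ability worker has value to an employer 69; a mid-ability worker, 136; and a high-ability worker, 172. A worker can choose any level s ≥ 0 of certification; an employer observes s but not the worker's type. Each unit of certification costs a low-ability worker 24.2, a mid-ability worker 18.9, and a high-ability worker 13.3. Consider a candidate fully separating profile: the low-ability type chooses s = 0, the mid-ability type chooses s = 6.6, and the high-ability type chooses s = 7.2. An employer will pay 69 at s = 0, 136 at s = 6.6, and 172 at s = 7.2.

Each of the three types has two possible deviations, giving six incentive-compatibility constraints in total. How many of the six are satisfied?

4

Mid-ability (own payoff 136 − 18.9×6.6 = 11.26): to s=0 gives 69 → profitable ✗; to s=7.2 gives 172 − 18.9×7.2 = 35.92 → profitable ✗.
High-ability (own payoff 172 − 13.3×7.2 = 76.24): to s=0 gives 69 → no gain ✓; to s=6.6 gives 136 − 13.3×6.6 = 48.22 → no gain ✓.
Low-ability (own payoff 69): to s=6.6 gives 136 − 24.2×6.6 = -23.72 → no gain ✓; to s=7.2 gives 172 − 24.2×7.2 = -2.24 → no gain ✓.
4 of the 6 constraints hold; not an equilibrium.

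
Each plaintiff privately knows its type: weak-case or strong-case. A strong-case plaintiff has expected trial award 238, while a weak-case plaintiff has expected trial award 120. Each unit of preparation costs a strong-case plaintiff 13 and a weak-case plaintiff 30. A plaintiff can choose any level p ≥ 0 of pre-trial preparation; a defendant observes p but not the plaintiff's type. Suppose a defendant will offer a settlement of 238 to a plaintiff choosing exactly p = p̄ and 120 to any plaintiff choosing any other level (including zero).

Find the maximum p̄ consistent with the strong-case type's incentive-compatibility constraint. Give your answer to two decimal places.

Choosing p̄ yields the strong-case type 238 − 13·p̄; choosing zero yields 120.
The strong-case type is indifferent at 238 − 13·p̄ = 120, i.e. p̄ = (238 − 120) / 13 ≈ 9.08.
For any p̄ above 9.08 the strong-case type would rather pool at zero, so separation collapses.

9.08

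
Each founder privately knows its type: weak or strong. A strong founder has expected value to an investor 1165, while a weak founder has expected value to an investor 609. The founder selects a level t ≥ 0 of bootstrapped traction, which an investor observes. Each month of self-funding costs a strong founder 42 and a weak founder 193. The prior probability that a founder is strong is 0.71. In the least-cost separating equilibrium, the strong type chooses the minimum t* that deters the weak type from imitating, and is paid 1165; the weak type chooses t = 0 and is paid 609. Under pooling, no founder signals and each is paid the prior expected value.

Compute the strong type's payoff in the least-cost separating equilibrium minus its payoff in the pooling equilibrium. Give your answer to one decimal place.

40.2

Least-cost separating signal: t* solves 609 = 1165 − 193·t*, so t* = (1165 − 609)/193 ≈ 2.8808.
Strong type's separating payoff: 1165 − 42 × t* = 1165 − 42 × (1165 − 609)/193 = 1165 − 23352/193 ≈ 1044.005.
Pooling payoff: 0.71 × 1165 + 0.29 × 609 = 1003.76.
Difference: 1044.005 − 1003.76 = 40.245, i.e. 40.2 to one decimal place.
The strong type prefers to separate.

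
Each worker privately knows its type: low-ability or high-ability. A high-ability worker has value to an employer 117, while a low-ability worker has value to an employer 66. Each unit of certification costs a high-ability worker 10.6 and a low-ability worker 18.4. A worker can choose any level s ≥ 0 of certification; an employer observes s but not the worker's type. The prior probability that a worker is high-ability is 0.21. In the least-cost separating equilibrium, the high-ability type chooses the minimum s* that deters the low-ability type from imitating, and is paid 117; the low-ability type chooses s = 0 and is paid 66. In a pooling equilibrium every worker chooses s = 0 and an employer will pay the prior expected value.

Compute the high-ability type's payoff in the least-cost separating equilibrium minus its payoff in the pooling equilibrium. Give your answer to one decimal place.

Least-cost separating signal: s* solves 66 = 117 − 18.4·s*, so s* = (117 − 66)/18.4 ≈ 2.7717.
High-ability type's separating payoff: 117 − 10.6 × s* = 117 − 10.6 × (117 − 66)/18.4 = 117 − 540.6/18.4 ≈ 87.620.
Pooling payoff: 0.21 × 117 + 0.79 × 66 = 76.71.
Difference: 87.620 − 76.71 = 10.91, i.e. 10.9 to one decimal place.
The high-ability type prefers to separate.

10.9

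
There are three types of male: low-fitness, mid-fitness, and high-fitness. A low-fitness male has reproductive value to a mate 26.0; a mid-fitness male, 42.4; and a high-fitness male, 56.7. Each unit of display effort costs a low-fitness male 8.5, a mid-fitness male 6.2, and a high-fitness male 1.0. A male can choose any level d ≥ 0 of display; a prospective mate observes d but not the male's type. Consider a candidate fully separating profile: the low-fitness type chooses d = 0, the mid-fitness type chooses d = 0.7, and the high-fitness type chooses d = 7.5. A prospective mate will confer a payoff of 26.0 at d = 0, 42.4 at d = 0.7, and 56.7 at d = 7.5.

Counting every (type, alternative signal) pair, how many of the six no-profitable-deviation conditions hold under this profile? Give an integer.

Mid-fitness (own payoff 42.4 − 6.2×0.7 = 38.06): to d=0 gives 26.0 → no gain ✓; to d=7.5 gives 56.7 − 6.2×7.5 = 10.2 → no gain ✓.
High-fitness (own payoff 56.7 − 1.0×7.5 = 49.2): to d=0 gives 26.0 → no gain ✓; to d=0.7 gives 42.4 − 1.0×0.7 = 41.7 → no gain ✓.
Low-fitness (own payoff 26.0): to d=0.7 gives 42.4 − 8.5×0.7 = 36.45 → profitable ✗; to d=7.5 gives 56.7 − 8.5×7.5 = -7.05 → no gain ✓.
5 of the 6 constraints hold; not an equilibrium.

5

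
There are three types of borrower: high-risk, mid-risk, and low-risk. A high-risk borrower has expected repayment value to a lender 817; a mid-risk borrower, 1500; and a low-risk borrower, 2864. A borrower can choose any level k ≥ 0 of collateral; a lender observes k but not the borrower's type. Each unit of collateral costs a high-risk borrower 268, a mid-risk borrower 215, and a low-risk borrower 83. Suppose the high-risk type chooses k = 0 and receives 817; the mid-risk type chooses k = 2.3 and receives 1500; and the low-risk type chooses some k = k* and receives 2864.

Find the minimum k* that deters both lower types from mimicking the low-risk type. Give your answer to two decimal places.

Mid-risk type (on-path payoff 1500 − 215×2.3 = 1005.5) won't mimic when 1005.5 ≥ 2864 − 215·k*, i.e. k* ≥ 8.64.
High-risk type (on-path payoff 817) won't mimic when 817 ≥ 2864 − 268·k*, i.e. k* ≥ 7.64.
Both must hold, so k* = max(7.64, 8.64) = 8.64. The mid-risk type's constraint binds.

8.64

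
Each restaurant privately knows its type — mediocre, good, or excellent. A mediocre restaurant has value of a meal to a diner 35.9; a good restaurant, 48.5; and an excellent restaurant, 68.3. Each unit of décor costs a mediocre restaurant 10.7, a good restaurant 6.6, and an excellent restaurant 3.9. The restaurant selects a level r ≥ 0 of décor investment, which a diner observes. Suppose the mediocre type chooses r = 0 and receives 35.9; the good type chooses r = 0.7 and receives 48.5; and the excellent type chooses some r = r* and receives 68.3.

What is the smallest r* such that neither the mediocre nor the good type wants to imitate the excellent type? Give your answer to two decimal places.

3.70

Mediocre type (on-path payoff 35.9) won't mimic when 35.9 ≥ 68.3 − 10.7·r*, i.e. r* ≥ 3.03.
Good type (on-path payoff 48.5 − 6.6×0.7 = 43.88) won't mimic when 43.88 ≥ 68.3 − 6.6·r*, i.e. r* ≥ 3.70.
Both must hold, so r* = max(3.03, 3.70) = 3.70. The good type's constraint binds.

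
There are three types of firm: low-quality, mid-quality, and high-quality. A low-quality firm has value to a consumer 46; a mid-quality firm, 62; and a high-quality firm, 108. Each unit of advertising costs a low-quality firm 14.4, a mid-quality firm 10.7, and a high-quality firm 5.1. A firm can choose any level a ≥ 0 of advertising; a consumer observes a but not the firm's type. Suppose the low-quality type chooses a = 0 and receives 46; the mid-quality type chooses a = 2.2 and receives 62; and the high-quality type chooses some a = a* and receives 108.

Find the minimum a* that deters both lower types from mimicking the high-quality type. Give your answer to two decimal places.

Low-quality type (on-path payoff 46) won't mimic when 46 ≥ 108 − 14.4·a*, i.e. a* ≥ 4.31.
Mid-quality type (on-path payoff 62 − 10.7×2.2 = 38.46) won't mimic when 38.46 ≥ 108 − 10.7·a*, i.e. a* ≥ 6.50.
Both must hold, so a* = max(4.31, 6.50) = 6.50. The mid-quality type's constraint binds.

6.50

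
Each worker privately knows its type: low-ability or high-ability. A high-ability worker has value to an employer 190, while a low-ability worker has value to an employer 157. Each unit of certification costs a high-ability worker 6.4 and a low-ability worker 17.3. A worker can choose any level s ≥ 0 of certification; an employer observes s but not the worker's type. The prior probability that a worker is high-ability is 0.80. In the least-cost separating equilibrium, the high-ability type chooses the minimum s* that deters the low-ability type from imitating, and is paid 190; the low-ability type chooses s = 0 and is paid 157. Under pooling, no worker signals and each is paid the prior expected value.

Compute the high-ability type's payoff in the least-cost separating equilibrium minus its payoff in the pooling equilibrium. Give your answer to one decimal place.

-5.6

Least-cost separating signal: s* solves 157 = 190 − 17.3·s*, so s* = (190 − 157)/17.3 ≈ 1.9075.
High-ability type's separating payoff: 190 − 6.4 × s* = 190 − 6.4 × (190 − 157)/17.3 = 190 − 211.2/17.3 ≈ 177.792.
Pooling payoff: 0.80 × 190 + 0.20 × 157 = 183.4.
Difference: 177.792 − 183.4 = -5.608, i.e. -5.6 to one decimal place.
The high-ability type would prefer the pooling outcome.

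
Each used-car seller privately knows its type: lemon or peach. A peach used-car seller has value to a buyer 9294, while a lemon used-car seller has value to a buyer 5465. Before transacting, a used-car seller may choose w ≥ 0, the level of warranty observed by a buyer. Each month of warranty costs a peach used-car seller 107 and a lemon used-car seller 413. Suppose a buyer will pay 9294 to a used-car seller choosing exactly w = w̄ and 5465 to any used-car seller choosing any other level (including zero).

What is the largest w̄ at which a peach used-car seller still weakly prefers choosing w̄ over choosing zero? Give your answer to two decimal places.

Choosing w̄ yields the peach type 9294 − 107·w̄; choosing zero yields 5465.
The peach type is indifferent at 9294 − 107·w̄ = 5465, i.e. w̄ = (9294 − 5465) / 107 ≈ 35.79.
For any w̄ above 35.79 the peach type would rather pool at zero, so separation collapses.

35.79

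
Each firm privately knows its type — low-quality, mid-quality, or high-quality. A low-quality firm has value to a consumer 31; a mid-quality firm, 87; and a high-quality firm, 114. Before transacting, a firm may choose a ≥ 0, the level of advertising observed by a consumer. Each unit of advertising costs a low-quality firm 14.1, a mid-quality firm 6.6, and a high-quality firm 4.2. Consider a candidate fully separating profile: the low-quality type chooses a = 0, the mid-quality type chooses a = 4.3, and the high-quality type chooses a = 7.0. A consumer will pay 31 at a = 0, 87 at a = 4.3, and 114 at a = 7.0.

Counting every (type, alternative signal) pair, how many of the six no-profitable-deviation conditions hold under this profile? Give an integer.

5

Low-quality (own payoff 31): to a=4.3 gives 87 − 14.1×4.3 = 26.37 → no gain ✓; to a=7.0 gives 114 − 14.1×7.0 = 15.3 → no gain ✓.
High-quality (own payoff 114 − 4.2×7.0 = 84.6): to a=0 gives 31 → no gain ✓; to a=4.3 gives 87 − 4.2×4.3 = 68.94 → no gain ✓.
Mid-quality (own payoff 87 − 6.6×4.3 = 58.62): to a=0 gives 31 → no gain ✓; to a=7.0 gives 114 − 6.6×7.0 = 67.8 → profitable ✗.
5 of the 6 constraints hold; not an equilibrium.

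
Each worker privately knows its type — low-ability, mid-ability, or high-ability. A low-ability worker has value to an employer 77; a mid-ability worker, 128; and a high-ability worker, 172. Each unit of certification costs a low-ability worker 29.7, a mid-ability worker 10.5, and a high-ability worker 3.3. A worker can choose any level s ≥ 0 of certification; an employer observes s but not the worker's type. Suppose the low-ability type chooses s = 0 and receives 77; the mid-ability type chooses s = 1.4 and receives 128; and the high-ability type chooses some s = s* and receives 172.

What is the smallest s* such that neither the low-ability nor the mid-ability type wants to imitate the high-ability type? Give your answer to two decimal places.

Mid-ability type (on-path payoff 128 − 10.5×1.4 = 113.3) won't mimic when 113.3 ≥ 172 − 10.5·s*, i.e. s* ≥ 5.59.
Low-ability type (on-path payoff 77) won't mimic when 77 ≥ 172 − 29.7·s*, i.e. s* ≥ 3.20.
Both must hold, so s* = max(3.20, 5.59) = 5.59. The mid-ability type's constraint binds.

5.59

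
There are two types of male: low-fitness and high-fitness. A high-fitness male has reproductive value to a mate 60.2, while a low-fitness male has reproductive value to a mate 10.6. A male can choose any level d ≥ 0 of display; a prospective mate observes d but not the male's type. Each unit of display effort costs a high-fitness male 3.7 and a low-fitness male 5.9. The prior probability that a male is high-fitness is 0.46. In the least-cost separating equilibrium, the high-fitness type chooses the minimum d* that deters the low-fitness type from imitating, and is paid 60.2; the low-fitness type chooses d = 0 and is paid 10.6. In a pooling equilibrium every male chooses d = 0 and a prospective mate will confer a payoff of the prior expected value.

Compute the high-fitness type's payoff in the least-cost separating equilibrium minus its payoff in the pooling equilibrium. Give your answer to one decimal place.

-4.3

Least-cost separating signal: d* solves 10.6 = 60.2 − 5.9·d*, so d* = (60.2 − 10.6)/5.9 ≈ 8.4068.
High-fitness type's separating payoff: 60.2 − 3.7 × d* = 60.2 − 3.7 × (60.2 − 10.6)/5.9 = 60.2 − 183.52/5.9 ≈ 29.095.
Pooling payoff: 0.46 × 60.2 + 0.54 × 10.6 = 33.416.
Difference: 29.095 − 33.416 = -4.321, i.e. -4.3 to one decimal place.
The high-fitness type would prefer the pooling outcome.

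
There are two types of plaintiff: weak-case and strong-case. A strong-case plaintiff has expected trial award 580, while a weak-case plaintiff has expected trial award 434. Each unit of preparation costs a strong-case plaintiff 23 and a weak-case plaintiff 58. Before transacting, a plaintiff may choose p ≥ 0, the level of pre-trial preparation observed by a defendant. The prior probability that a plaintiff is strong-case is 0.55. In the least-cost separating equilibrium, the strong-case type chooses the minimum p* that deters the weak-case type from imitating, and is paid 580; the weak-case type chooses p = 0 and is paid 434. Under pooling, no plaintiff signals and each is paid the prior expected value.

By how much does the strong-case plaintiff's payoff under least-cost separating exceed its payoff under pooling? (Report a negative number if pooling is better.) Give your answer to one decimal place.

7.8

Least-cost separating signal: p* solves 434 = 580 − 58·p*, so p* = (580 − 434)/58 ≈ 2.5172.
Strong-case type's separating payoff: 580 − 23 × p* = 580 − 23 × (580 − 434)/58 = 580 − 3358/58 ≈ 522.103.
Pooling payoff: 0.55 × 580 + 0.45 × 434 = 514.3.
Difference: 522.103 − 514.3 = 7.803, i.e. 7.8 to one decimal place.
The strong-case type prefers to separate.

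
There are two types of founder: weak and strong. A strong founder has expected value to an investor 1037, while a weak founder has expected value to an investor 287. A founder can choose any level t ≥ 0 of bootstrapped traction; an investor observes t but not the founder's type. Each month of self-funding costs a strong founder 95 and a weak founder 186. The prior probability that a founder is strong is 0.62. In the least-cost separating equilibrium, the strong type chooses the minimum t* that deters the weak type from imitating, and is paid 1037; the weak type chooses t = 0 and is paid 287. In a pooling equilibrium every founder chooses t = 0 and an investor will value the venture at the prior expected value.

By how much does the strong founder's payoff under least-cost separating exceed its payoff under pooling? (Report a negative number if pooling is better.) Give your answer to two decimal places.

-98.06

Least-cost separating signal: t* solves 287 = 1037 − 186·t*, so t* = (1037 − 287)/186 ≈ 4.0323.
Strong type's separating payoff: 1037 − 95 × t* = 1037 − 95 × (1037 − 287)/186 = 1037 − 71250/186 ≈ 653.9355.
Pooling payoff: 0.62 × 1037 + 0.38 × 287 = 752.
Difference: 653.9355 − 752 = -98.0645, i.e. -98.06 to two decimal places.
The strong type would prefer the pooling outcome.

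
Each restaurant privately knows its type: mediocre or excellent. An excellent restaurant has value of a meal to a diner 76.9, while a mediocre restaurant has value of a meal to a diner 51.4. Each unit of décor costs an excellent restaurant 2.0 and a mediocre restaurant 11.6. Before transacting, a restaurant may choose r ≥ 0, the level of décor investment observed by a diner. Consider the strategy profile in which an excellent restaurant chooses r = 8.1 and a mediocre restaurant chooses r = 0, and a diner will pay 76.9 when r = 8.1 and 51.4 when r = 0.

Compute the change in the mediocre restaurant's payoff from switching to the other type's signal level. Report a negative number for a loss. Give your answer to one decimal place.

Playing r = 0 the mediocre restaurant receives 51.4.
Deviating to r = 8.1 brings payment 76.9 at cost 11.6 × 8.1 = 93.96, netting -17.06.
Gain from deviating: -17.06 − 51.4 = -68.46, i.e. -68.5 to one decimal place.
The gain is negative, so the mediocre type's incentive-compatibility constraint is satisfied.

-68.5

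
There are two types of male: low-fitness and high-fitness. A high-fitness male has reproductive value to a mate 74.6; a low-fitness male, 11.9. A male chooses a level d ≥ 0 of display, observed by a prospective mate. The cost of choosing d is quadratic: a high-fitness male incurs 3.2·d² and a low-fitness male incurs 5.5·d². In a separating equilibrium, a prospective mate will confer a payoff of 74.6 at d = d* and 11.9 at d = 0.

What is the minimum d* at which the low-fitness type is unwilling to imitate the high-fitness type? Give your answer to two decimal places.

The low-fitness type at d = 0 receives 11.9; imitating at d* yields 74.6 − 5.5·d*².
Indifference: 11.9 = 74.6 − 5.5·d*², so d*² = (74.6 − 11.9) / 5.5 = 11.4.
d* = √11.4 ≈ 3.38.

3.38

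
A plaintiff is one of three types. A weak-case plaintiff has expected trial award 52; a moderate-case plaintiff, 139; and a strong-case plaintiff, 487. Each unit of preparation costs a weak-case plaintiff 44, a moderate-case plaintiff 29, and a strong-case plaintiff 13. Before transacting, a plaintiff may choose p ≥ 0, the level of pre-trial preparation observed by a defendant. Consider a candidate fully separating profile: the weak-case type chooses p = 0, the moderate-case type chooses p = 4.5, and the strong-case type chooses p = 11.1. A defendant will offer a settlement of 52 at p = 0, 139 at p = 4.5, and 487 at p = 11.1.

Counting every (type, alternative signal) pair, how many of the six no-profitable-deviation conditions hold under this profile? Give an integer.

Strong-case (own payoff 487 − 13×11.1 = 342.7): to p=0 gives 52 → no gain ✓; to p=4.5 gives 139 − 13×4.5 = 80.5 → no gain ✓.
Moderate-case (own payoff 139 − 29×4.5 = 8.5): to p=0 gives 52 → profitable ✗; to p=11.1 gives 487 − 29×11.1 = 165.1 → profitable ✗.
Weak-case (own payoff 52): to p=4.5 gives 139 − 44×4.5 = -59 → no gain ✓; to p=11.1 gives 487 − 44×11.1 = -1.4 → no gain ✓.
4 of the 6 constraints hold; not an equilibrium.

4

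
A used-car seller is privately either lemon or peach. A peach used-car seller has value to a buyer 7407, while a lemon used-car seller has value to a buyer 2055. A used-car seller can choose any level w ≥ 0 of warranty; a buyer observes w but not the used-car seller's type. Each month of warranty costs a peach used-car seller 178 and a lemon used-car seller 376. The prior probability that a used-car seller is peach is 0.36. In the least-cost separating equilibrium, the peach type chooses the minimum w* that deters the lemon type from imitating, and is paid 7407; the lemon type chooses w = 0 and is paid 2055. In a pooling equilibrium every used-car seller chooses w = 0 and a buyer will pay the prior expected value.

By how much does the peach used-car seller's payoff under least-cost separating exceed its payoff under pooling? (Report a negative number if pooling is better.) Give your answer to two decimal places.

Least-cost separating signal: w* solves 2055 = 7407 − 376·w*, so w* = (7407 − 2055)/376 ≈ 14.2340.
Peach type's separating payoff: 7407 − 178 × w* = 7407 − 178 × (7407 − 2055)/376 = 7407 − 952656/376 ≈ 4873.3404.
Pooling payoff: 0.36 × 7407 + 0.64 × 2055 = 3981.72.
Difference: 4873.3404 − 3981.72 = 891.6204, i.e. 891.62 to two decimal places.
The peach type prefers to separate.

891.62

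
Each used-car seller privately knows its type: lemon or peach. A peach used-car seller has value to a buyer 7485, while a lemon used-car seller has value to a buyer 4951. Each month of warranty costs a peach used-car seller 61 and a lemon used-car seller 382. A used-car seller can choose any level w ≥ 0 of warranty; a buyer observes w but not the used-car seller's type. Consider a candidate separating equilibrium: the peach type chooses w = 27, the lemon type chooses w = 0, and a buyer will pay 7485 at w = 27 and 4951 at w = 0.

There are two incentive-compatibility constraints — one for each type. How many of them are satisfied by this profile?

2

Peach type: signal → 7485 − 61 × 27 = 5838; deviate to 0 → 4951. IC holds (5838 ≥ 4951).
Lemon type: stay at 0 → 4951; mimic → 7485 − 382 × 27 = -2829. IC holds (4951 ≥ -2829).
2 of 2 constraints hold, so this is a separating equilibrium.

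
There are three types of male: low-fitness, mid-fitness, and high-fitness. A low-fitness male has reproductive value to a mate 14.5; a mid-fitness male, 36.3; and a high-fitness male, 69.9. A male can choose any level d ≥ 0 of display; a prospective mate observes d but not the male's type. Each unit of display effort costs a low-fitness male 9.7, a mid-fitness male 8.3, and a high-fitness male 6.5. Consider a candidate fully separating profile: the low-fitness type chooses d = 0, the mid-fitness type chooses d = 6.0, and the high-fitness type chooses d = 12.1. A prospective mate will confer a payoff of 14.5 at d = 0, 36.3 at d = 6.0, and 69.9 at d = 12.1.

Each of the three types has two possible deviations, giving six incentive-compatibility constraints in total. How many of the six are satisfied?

3

Low-fitness (own payoff 14.5): to d=6.0 gives 36.3 − 9.7×6.0 = -21.9 → no gain ✓; to d=12.1 gives 69.9 − 9.7×12.1 = -47.47 → no gain ✓.
High-fitness (own payoff 69.9 − 6.5×12.1 = -8.75): to d=0 gives 14.5 → profitable ✗; to d=6.0 gives 36.3 − 6.5×6.0 = -2.7 → profitable ✗.
Mid-fitness (own payoff 36.3 − 8.3×6.0 = -13.5): to d=0 gives 14.5 → profitable ✗; to d=12.1 gives 69.9 − 8.3×12.1 = -30.53 → no gain ✓.
3 of the 6 constraints hold; not an equilibrium.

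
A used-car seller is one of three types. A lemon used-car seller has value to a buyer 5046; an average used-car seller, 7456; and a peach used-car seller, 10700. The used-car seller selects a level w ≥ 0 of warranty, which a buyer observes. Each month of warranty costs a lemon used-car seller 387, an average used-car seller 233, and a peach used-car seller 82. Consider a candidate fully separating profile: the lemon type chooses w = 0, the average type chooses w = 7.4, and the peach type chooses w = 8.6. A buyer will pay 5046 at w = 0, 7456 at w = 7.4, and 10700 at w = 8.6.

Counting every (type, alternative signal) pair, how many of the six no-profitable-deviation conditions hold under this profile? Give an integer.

Average (own payoff 7456 − 233×7.4 = 5731.8): to w=0 gives 5046 → no gain ✓; to w=8.6 gives 10700 − 233×8.6 = 8696.2 → profitable ✗.
Peach (own payoff 10700 − 82×8.6 = 9994.8): to w=0 gives 5046 → no gain ✓; to w=7.4 gives 7456 − 82×7.4 = 6849.2 → no gain ✓.
Lemon (own payoff 5046): to w=7.4 gives 7456 − 387×7.4 = 4592.2 → no gain ✓; to w=8.6 gives 10700 − 387×8.6 = 7371.8 → profitable ✗.
4 of the 6 constraints hold; not an equilibrium.

4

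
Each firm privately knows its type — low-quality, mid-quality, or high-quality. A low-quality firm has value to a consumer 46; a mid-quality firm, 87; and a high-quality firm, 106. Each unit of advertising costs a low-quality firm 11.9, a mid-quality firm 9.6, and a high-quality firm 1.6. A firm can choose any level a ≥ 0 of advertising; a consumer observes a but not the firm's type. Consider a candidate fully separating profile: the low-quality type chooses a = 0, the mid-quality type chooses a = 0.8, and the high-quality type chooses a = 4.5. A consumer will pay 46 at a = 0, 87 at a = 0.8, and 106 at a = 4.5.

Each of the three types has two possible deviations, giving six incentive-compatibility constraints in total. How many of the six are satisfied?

High-quality (own payoff 106 − 1.6×4.5 = 98.8): to a=0 gives 46 → no gain ✓; to a=0.8 gives 87 − 1.6×0.8 = 85.72 → no gain ✓.
Low-quality (own payoff 46): to a=0.8 gives 87 − 11.9×0.8 = 77.48 → profitable ✗; to a=4.5 gives 106 − 11.9×4.5 = 52.45 → profitable ✗.
Mid-quality (own payoff 87 − 9.6×0.8 = 79.32): to a=0 gives 46 → no gain ✓; to a=4.5 gives 106 − 9.6×4.5 = 62.8 → no gain ✓.
4 of the 6 constraints hold; not an equilibrium.

4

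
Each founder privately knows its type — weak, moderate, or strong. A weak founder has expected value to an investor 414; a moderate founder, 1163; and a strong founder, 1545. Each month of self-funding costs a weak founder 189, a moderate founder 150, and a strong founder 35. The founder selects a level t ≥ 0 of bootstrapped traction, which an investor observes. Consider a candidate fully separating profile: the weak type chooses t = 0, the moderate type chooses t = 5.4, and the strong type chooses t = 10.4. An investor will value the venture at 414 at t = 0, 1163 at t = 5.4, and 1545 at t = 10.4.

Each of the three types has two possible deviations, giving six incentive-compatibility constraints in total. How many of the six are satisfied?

5

Weak (own payoff 414): to t=5.4 gives 1163 − 189×5.4 = 142.4 → no gain ✓; to t=10.4 gives 1545 − 189×10.4 = -420.6 → no gain ✓.
Strong (own payoff 1545 − 35×10.4 = 1181): to t=0 gives 414 → no gain ✓; to t=5.4 gives 1163 − 35×5.4 = 974 → no gain ✓.
Moderate (own payoff 1163 − 150×5.4 = 353): to t=0 gives 414 → profitable ✗; to t=10.4 gives 1545 − 150×10.4 = -15 → no gain ✓.
5 of the 6 constraints hold; not an equilibrium.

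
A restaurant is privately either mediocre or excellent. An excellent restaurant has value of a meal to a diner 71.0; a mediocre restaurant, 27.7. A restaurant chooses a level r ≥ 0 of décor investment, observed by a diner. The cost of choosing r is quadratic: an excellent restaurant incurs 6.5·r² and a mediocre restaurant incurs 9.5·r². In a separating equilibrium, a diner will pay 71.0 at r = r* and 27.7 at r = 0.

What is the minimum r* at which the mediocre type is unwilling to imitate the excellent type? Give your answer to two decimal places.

The mediocre type at r = 0 receives 27.7; imitating at r* yields 71.0 − 9.5·r*².
Indifference: 27.7 = 71.0 − 9.5·r*², so r*² = (71.0 − 27.7) / 9.5 ≈ 4.5579.
r* = √4.5579 ≈ 2.13.

2.13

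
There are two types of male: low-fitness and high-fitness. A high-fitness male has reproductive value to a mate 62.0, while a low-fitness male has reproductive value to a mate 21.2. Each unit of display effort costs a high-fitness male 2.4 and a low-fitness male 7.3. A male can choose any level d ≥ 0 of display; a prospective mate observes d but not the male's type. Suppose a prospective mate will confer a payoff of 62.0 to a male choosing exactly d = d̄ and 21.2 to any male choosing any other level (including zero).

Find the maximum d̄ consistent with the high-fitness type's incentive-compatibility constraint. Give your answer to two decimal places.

Choosing d̄ yields the high-fitness type 62.0 − 2.4·d̄; choosing zero yields 21.2.
The high-fitness type is indifferent at 62.0 − 2.4·d̄ = 21.2, i.e. d̄ = (62.0 − 21.2) / 2.4 = 17.00.
For any d̄ above 17.00 the high-fitness type would rather pool at zero, so separation collapses.

17.00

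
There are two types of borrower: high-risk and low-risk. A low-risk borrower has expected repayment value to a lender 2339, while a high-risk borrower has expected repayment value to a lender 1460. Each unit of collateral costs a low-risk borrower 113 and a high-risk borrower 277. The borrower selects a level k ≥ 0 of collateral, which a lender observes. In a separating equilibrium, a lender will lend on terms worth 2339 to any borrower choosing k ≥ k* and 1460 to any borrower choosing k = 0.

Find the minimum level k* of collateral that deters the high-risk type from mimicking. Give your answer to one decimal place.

3.2

A high-risk borrower choosing k = 0 receives 1460.
Imitating at k* instead would pay 2339 at cost 277·k*, netting 2339 − 277·k*.
Indifference: 1460 = 2339 − 277·k*, so k* = (2339 − 1460) / 277 ≈ 3.2.
This is the high-risk type's binding incentive-compatibility constraint; any k ≥ 3.2 sustains separation on that side.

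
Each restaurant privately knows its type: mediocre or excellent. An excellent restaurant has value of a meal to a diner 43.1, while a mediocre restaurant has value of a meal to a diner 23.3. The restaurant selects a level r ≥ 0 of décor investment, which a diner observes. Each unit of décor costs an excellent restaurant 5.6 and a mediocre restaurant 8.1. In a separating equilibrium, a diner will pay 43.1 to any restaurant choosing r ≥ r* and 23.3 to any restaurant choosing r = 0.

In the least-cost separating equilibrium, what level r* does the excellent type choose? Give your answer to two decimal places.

2.44

A mediocre restaurant choosing r = 0 receives 23.3.
Imitating at r* instead would pay 43.1 at cost 8.1·r*, netting 43.1 − 8.1·r*.
Indifference: 23.3 = 43.1 − 8.1·r*, so r* = (43.1 − 23.3) / 8.1 ≈ 2.44.
At r* the mediocre type's incentive constraint just binds; the excellent type strictly prefers r* since its per-unit cost is lower.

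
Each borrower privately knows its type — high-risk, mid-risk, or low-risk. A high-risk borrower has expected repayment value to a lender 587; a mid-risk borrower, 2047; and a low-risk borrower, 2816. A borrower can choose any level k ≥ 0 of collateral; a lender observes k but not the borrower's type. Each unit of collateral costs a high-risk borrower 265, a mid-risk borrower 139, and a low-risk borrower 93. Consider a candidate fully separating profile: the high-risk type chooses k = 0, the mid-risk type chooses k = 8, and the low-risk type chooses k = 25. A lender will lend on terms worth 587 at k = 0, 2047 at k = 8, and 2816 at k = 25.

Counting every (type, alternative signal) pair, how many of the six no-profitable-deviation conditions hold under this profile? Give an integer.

Mid-risk (own payoff 2047 − 139×8 = 935): to k=0 gives 587 → no gain ✓; to k=25 gives 2816 − 139×25 = -659 → no gain ✓.
Low-risk (own payoff 2816 − 93×25 = 491): to k=0 gives 587 → profitable ✗; to k=8 gives 2047 − 93×8 = 1303 → profitable ✗.
High-risk (own payoff 587): to k=8 gives 2047 − 265×8 = -73 → no gain ✓; to k=25 gives 2816 − 265×25 = -3809 → no gain ✓.
4 of the 6 constraints hold; not an equilibrium.

4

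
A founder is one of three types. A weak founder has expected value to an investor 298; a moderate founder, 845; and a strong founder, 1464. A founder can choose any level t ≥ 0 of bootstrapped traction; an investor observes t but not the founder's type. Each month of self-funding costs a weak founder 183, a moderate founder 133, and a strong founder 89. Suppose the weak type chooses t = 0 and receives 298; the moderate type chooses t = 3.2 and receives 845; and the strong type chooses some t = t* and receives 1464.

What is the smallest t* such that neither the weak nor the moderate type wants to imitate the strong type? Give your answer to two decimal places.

Weak type (on-path payoff 298) won't mimic when 298 ≥ 1464 − 183·t*, i.e. t* ≥ 6.37.
Moderate type (on-path payoff 845 − 133×3.2 = 419.4) won't mimic when 419.4 ≥ 1464 − 133·t*, i.e. t* ≥ 7.85.
Both must hold, so t* = max(6.37, 7.85) = 7.85. The moderate type's constraint binds.

7.85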